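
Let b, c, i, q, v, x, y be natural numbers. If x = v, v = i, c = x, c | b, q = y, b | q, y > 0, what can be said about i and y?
i ≤ y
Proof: From x = v and v = i, x = i. c = x and c | b, so x | b. x = i, so i | b. From q = y and b | q, b | y. i | b, so i | y. From y > 0, i ≤ y.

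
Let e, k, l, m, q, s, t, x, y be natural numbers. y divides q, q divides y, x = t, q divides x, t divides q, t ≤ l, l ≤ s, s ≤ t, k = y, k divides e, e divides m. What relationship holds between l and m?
l divides m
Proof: y divides q and q divides y, therefore y = q. x = t and q divides x, thus q divides t. t divides q, so q = t. y = q, so y = t. From l ≤ s and s ≤ t, l ≤ t. Since t ≤ l, t = l. Since y = t, y = l. k divides e and e divides m, therefore k divides m. Since k = y, y divides m. Since y = l, l divides m.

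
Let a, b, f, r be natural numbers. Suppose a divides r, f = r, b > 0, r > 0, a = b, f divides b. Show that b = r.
a divides r and r > 0, thus a ≤ r. Since a = b, b ≤ r. f divides b and b > 0, thus f ≤ b. f = r, so r ≤ b. b ≤ r, so b = r.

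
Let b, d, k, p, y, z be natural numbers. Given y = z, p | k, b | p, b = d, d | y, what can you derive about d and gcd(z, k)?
d | gcd(z, k)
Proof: y = z and d | y, so d | z. b = d and b | p, so d | p. p | k, so d | k. Since d | z, d | gcd(z, k).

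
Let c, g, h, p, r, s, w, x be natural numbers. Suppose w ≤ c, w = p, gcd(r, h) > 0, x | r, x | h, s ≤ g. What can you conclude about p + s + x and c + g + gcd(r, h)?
p + s + x ≤ c + g + gcd(r, h)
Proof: w = p and w ≤ c, thus p ≤ c. s ≤ g, so p + s ≤ c + g. x | r and x | h, thus x | gcd(r, h). From gcd(r, h) > 0, x ≤ gcd(r, h). Since p + s ≤ c + g, p + s + x ≤ c + g + gcd(r, h).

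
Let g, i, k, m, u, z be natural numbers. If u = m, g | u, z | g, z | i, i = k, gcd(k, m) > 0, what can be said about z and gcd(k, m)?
z ≤ gcd(k, m)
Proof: Because i = k and z | i, z | k. Since z | g and g | u, z | u. Since u = m, z | m. z | k, so z | gcd(k, m). gcd(k, m) > 0, so z ≤ gcd(k, m).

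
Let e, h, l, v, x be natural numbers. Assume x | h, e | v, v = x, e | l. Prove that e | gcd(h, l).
Since v = x and e | v, e | x. Since x | h, e | h. Since e | l, e | gcd(h, l).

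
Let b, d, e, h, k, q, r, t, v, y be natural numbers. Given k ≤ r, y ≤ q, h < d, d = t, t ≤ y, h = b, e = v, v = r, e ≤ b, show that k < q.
e = v and v = r, therefore e = r. e ≤ b, so r ≤ b. k ≤ r, so k ≤ b. d = t and h < d, therefore h < t. Since t ≤ y, h < y. Since h = b, b < y. k ≤ b, so k < y. Because y ≤ q, k < q.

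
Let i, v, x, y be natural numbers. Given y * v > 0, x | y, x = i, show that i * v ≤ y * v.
Because x = i and x | y, i | y. Then i * v | y * v. Because y * v > 0, i * v ≤ y * v.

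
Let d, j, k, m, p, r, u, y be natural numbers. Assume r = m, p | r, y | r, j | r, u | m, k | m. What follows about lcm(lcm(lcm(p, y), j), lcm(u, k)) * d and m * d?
lcm(lcm(lcm(p, y), j), lcm(u, k)) * d | m * d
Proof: Because p | r and y | r, lcm(p, y) | r. Since j | r, lcm(lcm(p, y), j) | r. r = m, so lcm(lcm(p, y), j) | m. From u | m and k | m, lcm(u, k) | m. Since lcm(lcm(p, y), j) | m, lcm(lcm(lcm(p, y), j), lcm(u, k)) | m. Then lcm(lcm(lcm(p, y), j), lcm(u, k)) * d | m * d.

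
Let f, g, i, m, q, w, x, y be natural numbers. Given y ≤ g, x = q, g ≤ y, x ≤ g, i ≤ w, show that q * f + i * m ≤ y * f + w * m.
Because g ≤ y and y ≤ g, g = y. From x = q and x ≤ g, q ≤ g. g = y, so q ≤ y. Then q * f ≤ y * f. i ≤ w, thus i * m ≤ w * m. Since q * f ≤ y * f, q * f + i * m ≤ y * f + w * m.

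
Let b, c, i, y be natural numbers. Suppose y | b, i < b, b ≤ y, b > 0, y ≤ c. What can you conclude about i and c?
i < c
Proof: y | b and b > 0, therefore y ≤ b. Because b ≤ y, y = b. y ≤ c, so b ≤ c. Since i < b, i < c.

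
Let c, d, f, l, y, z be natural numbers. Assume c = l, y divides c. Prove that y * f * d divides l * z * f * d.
c = l and y divides c, hence y divides l. Then y divides l * z. Then y * f divides l * z * f. Then y * f * d divides l * z * f * d.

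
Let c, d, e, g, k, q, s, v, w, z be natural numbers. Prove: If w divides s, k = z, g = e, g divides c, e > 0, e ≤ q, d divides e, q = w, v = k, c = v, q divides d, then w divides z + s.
Since q divides d and d divides e, q divides e. Because e > 0, q ≤ e. e ≤ q, so e = q. Since q = w, e = w. Since g = e and g divides c, e divides c. c = v, so e divides v. Since v = k, e divides k. k = z, so e divides z. e = w, so w divides z. w divides s, so w divides z + s.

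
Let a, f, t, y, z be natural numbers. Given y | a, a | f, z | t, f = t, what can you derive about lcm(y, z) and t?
lcm(y, z) | t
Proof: y | a and a | f, so y | f. f = t, so y | t. Because z | t, lcm(y, z) | t.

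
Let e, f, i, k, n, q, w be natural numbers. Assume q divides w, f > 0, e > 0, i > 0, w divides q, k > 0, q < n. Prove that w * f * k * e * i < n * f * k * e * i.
q divides w and w divides q, thus q = w. Because q < n, w < n. Combined with f > 0, by multiplying by a positive, w * f < n * f. Since k > 0, by multiplying by a positive, w * f * k < n * f * k. Using e > 0, by multiplying by a positive, w * f * k * e < n * f * k * e. Combined with i > 0, by multiplying by a positive, w * f * k * e * i < n * f * k * e * i.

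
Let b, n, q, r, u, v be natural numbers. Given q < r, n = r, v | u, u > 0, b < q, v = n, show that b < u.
b < q and q < r, thus b < r. From v = n and v | u, n | u. Since n = r, r | u. Since u > 0, r ≤ u. Because b < r, b < u.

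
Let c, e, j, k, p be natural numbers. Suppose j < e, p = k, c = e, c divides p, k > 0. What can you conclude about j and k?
j < k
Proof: c = e and c divides p, thus e divides p. Since p = k, e divides k. Since k > 0, e ≤ k. j < e, so j < k.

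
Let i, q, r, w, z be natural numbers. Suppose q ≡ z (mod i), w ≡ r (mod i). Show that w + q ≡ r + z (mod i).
w ≡ r (mod i) and q ≡ z (mod i). By adding congruences, w + q ≡ r + z (mod i).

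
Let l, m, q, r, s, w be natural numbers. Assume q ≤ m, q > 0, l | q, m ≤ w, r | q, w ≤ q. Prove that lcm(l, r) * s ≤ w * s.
Because q ≤ m and m ≤ w, q ≤ w. Since w ≤ q, q = w. Since l | q and r | q, lcm(l, r) | q. q > 0, so lcm(l, r) ≤ q. q = w, so lcm(l, r) ≤ w. Then lcm(l, r) * s ≤ w * s.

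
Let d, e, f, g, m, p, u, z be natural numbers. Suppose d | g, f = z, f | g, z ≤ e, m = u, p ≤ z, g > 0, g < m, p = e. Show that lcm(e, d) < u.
Because p = e and p ≤ z, e ≤ z. Since z ≤ e, z = e. From f = z, f = e. Since f | g, e | g. d | g, so lcm(e, d) | g. g > 0, so lcm(e, d) ≤ g. m = u and g < m, so g < u. lcm(e, d) ≤ g, so lcm(e, d) < u.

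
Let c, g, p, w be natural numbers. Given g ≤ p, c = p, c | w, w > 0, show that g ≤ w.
Since c = p and c | w, p | w. Because w > 0, p ≤ w. g ≤ p, so g ≤ w.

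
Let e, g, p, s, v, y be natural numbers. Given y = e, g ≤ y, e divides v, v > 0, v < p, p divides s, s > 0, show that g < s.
y = e and g ≤ y, thus g ≤ e. e divides v and v > 0, therefore e ≤ v. v < p, so e < p. g ≤ e, so g < p. From p divides s and s > 0, p ≤ s. From g < p, g < s.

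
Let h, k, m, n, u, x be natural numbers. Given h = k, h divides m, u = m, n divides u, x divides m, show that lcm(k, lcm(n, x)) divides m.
h = k and h divides m, thus k divides m. u = m and n divides u, thus n divides m. x divides m, so lcm(n, x) divides m. k divides m, so lcm(k, lcm(n, x)) divides m.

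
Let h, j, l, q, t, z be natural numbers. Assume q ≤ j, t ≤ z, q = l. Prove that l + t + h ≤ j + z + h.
q = l and q ≤ j, hence l ≤ j. t ≤ z, therefore t + h ≤ z + h. From l ≤ j, l + t + h ≤ j + z + h.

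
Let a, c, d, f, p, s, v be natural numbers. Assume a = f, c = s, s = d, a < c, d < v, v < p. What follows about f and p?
f < p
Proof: c = s and s = d, hence c = d. a < c, so a < d. Since d < v, a < v. Since v < p, a < p. Since a = f, f < p.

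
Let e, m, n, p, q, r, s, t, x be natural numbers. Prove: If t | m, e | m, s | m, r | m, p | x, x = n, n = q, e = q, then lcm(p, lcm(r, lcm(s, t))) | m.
Because x = n and n = q, x = q. p | x, so p | q. Because e = q and e | m, q | m. From p | q, p | m. Since s | m and t | m, lcm(s, t) | m. Since r | m, lcm(r, lcm(s, t)) | m. Since p | m, lcm(p, lcm(r, lcm(s, t))) | m.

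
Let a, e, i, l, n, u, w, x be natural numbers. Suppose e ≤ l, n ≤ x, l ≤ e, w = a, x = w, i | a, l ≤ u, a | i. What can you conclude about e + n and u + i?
e + n ≤ u + i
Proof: Since l ≤ e and e ≤ l, l = e. l ≤ u, so e ≤ u. Because x = w and w = a, x = a. Since a | i and i | a, a = i. Because x = a, x = i. n ≤ x, so n ≤ i. From e ≤ u, e + n ≤ u + i.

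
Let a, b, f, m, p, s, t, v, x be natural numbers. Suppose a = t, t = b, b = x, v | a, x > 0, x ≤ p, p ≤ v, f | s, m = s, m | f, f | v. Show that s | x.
From a = t and t = b, a = b. b = x, so a = x. v | a, so v | x. x > 0, so v ≤ x. x ≤ p and p ≤ v, hence x ≤ v. Since v ≤ x, v = x. m = s and m | f, thus s | f. f | s, so f = s. f | v, so s | v. Since v = x, s | x.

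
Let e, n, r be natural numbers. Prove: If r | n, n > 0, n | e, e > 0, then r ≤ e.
From r | n and n > 0, r ≤ n. From n | e and e > 0, n ≤ e. r ≤ n, so r ≤ e.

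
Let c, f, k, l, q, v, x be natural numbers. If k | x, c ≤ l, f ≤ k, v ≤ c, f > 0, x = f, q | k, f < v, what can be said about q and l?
q < l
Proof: x = f and k | x, so k | f. f > 0, so k ≤ f. Since f ≤ k, k = f. q | k, so q | f. Since f > 0, q ≤ f. f < v and v ≤ c, hence f < c. c ≤ l, so f < l. Since q ≤ f, q < l.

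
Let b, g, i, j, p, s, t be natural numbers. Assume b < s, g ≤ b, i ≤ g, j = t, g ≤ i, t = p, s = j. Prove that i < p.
g ≤ i and i ≤ g, so g = i. s = j and j = t, hence s = t. From t = p, s = p. Since b < s, b < p. Because g ≤ b, g < p. Since g = i, i < p.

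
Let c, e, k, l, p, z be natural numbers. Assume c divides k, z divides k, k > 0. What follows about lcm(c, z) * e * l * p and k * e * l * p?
lcm(c, z) * e * l * p ≤ k * e * l * p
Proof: Since c divides k and z divides k, lcm(c, z) divides k. Since k > 0, lcm(c, z) ≤ k. By multiplying by a non-negative, lcm(c, z) * e ≤ k * e. By multiplying by a non-negative, lcm(c, z) * e * l ≤ k * e * l. By multiplying by a non-negative, lcm(c, z) * e * l * p ≤ k * e * l * p.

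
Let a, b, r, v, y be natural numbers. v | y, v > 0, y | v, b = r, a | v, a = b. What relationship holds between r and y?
r ≤ y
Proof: a = b and b = r, therefore a = r. Since v | y and y | v, v = y. Since a | v and v > 0, a ≤ v. v = y, so a ≤ y. Since a = r, r ≤ y.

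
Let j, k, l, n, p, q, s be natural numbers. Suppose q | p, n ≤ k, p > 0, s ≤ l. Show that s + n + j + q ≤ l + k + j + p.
Since s ≤ l and n ≤ k, s + n ≤ l + k. Then s + n + j ≤ l + k + j. q | p and p > 0, therefore q ≤ p. Since s + n + j ≤ l + k + j, s + n + j + q ≤ l + k + j + p.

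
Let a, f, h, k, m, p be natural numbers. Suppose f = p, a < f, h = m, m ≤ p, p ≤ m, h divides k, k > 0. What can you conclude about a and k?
a < k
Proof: From f = p and a < f, a < p. Since m ≤ p and p ≤ m, m = p. Since h = m, h = p. h divides k and k > 0, therefore h ≤ k. Since h = p, p ≤ k. a < p, so a < k.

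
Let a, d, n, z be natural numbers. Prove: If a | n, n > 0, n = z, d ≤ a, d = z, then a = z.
a | n and n > 0, so a ≤ n. From n = z, a ≤ z. d = z and d ≤ a, thus z ≤ a. a ≤ z, so a = z.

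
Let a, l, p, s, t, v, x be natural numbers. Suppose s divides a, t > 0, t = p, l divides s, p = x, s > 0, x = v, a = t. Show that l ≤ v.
t = p and p = x, therefore t = x. x = v, so t = v. l divides s and s > 0, thus l ≤ s. a = t and s divides a, therefore s divides t. t > 0, so s ≤ t. l ≤ s, so l ≤ t. Since t = v, l ≤ v.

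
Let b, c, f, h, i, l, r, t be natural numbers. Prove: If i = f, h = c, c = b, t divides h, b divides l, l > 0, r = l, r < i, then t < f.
h = c and c = b, thus h = b. Since t divides h, t divides b. b divides l, so t divides l. From l > 0, t ≤ l. r = l and r < i, so l < i. t ≤ l, so t < i. i = f, so t < f.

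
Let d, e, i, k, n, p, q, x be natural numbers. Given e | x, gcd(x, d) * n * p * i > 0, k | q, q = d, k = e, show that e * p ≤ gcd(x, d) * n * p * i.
From k = e and k | q, e | q. q = d, so e | d. e | x, so e | gcd(x, d). Then e | gcd(x, d) * n. Then e * p | gcd(x, d) * n * p. Then e * p | gcd(x, d) * n * p * i. gcd(x, d) * n * p * i > 0, so e * p ≤ gcd(x, d) * n * p * i.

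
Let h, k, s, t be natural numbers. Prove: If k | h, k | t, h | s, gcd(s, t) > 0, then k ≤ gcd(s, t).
Because k | h and h | s, k | s. k | t, so k | gcd(s, t). Since gcd(s, t) > 0, k ≤ gcd(s, t).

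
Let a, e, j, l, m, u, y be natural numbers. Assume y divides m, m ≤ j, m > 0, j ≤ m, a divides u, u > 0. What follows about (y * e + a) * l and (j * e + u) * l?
(y * e + a) * l ≤ (j * e + u) * l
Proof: From m ≤ j and j ≤ m, m = j. y divides m and m > 0, hence y ≤ m. Because m = j, y ≤ j. By multiplying by a non-negative, y * e ≤ j * e. a divides u and u > 0, thus a ≤ u. y * e ≤ j * e, so y * e + a ≤ j * e + u. By multiplying by a non-negative, (y * e + a) * l ≤ (j * e + u) * l.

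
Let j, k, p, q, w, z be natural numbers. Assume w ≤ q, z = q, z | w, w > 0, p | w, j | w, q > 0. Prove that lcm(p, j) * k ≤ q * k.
Because z | w and w > 0, z ≤ w. Since z = q, q ≤ w. w ≤ q, so w = q. p | w and j | w, hence lcm(p, j) | w. Since w = q, lcm(p, j) | q. Since q > 0, lcm(p, j) ≤ q. Then lcm(p, j) * k ≤ q * k.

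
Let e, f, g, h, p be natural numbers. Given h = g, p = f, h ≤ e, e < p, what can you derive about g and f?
g < f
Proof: p = f and e < p, therefore e < f. Since h ≤ e, h < f. Since h = g, g < f.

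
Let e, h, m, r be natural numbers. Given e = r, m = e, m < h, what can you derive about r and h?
r < h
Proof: m = e and e = r, therefore m = r. m < h, so r < h.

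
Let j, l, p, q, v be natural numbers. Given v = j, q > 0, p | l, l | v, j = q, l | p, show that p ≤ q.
l | p and p | l, thus l = p. Since v = j and j = q, v = q. Since l | v, l | q. q > 0, so l ≤ q. l = p, so p ≤ q.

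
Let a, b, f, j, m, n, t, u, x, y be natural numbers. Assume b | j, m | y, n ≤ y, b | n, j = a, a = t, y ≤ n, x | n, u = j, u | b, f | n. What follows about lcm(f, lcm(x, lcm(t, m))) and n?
lcm(f, lcm(x, lcm(t, m))) | n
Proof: Since u = j and u | b, j | b. Since b | j, b = j. j = a, so b = a. a = t, so b = t. Since b | n, t | n. y ≤ n and n ≤ y, so y = n. m | y, so m | n. Since t | n, lcm(t, m) | n. From x | n, lcm(x, lcm(t, m)) | n. Since f | n, lcm(f, lcm(x, lcm(t, m))) | n.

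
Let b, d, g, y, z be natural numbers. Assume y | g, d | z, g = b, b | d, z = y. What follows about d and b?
d = b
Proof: Because z = y and d | z, d | y. g = b and y | g, hence y | b. Because d | y, d | b. b | d, so b = d. Then d = b.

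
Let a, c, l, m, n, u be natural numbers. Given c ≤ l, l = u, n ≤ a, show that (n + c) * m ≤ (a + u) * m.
Because l = u and c ≤ l, c ≤ u. Since n ≤ a, n + c ≤ a + u. By multiplying by a non-negative, (n + c) * m ≤ (a + u) * m.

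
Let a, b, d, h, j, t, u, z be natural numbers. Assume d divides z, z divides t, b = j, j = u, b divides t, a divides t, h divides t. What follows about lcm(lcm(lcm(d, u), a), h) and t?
lcm(lcm(lcm(d, u), a), h) divides t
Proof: d divides z and z divides t, thus d divides t. Because b = j and j = u, b = u. Since b divides t, u divides t. d divides t, so lcm(d, u) divides t. a divides t, so lcm(lcm(d, u), a) divides t. h divides t, so lcm(lcm(lcm(d, u), a), h) divides t.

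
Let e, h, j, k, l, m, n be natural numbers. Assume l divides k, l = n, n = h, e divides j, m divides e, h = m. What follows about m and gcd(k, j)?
m divides gcd(k, j)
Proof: n = h and h = m, thus n = m. From l = n and l divides k, n divides k. Since n = m, m divides k. m divides e and e divides j, thus m divides j. Because m divides k, m divides gcd(k, j).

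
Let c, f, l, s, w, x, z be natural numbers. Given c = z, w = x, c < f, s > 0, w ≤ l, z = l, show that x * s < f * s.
Because c = z and z = l, c = l. Because c < f, l < f. Since w ≤ l, w < f. Since w = x, x < f. Because s > 0, by multiplying by a positive, x * s < f * s.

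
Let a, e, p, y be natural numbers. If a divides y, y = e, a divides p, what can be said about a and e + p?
a divides e + p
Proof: y = e and a divides y, so a divides e. Since a divides p, a divides e + p.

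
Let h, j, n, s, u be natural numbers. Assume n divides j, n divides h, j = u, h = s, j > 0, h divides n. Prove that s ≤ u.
n divides h and h divides n, hence n = h. Since h = s, n = s. From n divides j and j > 0, n ≤ j. j = u, so n ≤ u. Since n = s, s ≤ u.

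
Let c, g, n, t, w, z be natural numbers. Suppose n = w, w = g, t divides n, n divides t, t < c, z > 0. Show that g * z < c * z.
Because n = w and w = g, n = g. t divides n and n divides t, thus t = n. Since t < c, n < c. n = g, so g < c. From z > 0, by multiplying by a positive, g * z < c * z.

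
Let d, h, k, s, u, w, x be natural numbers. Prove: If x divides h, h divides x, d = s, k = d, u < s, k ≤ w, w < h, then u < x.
From k = d and d = s, k = s. k ≤ w, so s ≤ w. h divides x and x divides h, thus h = x. Since w < h, w < x. Since s ≤ w, s < x. Because u < s, u < x.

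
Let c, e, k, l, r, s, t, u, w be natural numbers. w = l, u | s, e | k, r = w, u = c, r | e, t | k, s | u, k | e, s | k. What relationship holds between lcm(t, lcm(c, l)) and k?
lcm(t, lcm(c, l)) | k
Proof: s | u and u | s, hence s = u. u = c, so s = c. From s | k, c | k. e | k and k | e, hence e = k. r = w and w = l, thus r = l. r | e, so l | e. e = k, so l | k. Since c | k, lcm(c, l) | k. t | k, so lcm(t, lcm(c, l)) | k.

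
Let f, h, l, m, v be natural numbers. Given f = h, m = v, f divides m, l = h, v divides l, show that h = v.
m = v and f divides m, thus f divides v. Since f = h, h divides v. From l = h and v divides l, v divides h. Because h divides v, h = v.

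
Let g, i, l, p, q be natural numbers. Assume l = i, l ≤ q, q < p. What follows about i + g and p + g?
i + g < p + g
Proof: Since l = i and l ≤ q, i ≤ q. q < p, so i < p. Then i + g < p + g.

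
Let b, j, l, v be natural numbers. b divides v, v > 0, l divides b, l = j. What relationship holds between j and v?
j ≤ v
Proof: l divides b and b divides v, therefore l divides v. Since v > 0, l ≤ v. Since l = j, j ≤ v.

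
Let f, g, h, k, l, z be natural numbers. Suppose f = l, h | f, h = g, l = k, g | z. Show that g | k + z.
Since f = l and l = k, f = k. Because h | f, h | k. h = g, so g | k. Since g | z, g | k + z.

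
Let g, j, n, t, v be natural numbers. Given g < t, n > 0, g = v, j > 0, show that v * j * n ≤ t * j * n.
From g = v and g < t, v < t. Since j > 0, by multiplying by a positive, v * j < t * j. Combining with n > 0, by multiplying by a positive, v * j * n < t * j * n. Then v * j * n ≤ t * j * n.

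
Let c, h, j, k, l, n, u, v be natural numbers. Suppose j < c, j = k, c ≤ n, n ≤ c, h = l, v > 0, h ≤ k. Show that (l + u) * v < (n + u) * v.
c ≤ n and n ≤ c, hence c = n. j = k and j < c, therefore k < c. Since h ≤ k, h < c. h = l, so l < c. c = n, so l < n. Then l + u < n + u. Since v > 0, by multiplying by a positive, (l + u) * v < (n + u) * v.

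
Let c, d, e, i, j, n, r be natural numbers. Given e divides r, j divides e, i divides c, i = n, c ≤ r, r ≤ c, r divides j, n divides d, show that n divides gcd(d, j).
c ≤ r and r ≤ c, therefore c = r. j divides e and e divides r, thus j divides r. r divides j, so r = j. Since c = r, c = j. i divides c, so i divides j. Since i = n, n divides j. n divides d, so n divides gcd(d, j).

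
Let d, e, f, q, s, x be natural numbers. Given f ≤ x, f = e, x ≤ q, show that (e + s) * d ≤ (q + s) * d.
Since f = e and f ≤ x, e ≤ x. x ≤ q, so e ≤ q. Then e + s ≤ q + s. Then (e + s) * d ≤ (q + s) * d.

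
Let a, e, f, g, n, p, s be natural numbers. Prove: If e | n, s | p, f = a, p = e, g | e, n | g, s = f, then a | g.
Because e | n and n | g, e | g. Since g | e, e = g. From p = e and s | p, s | e. Since s = f, f | e. Since f = a, a | e. From e = g, a | g.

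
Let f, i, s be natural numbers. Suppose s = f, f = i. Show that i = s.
s = f and f = i, thus s = i. Then i = s.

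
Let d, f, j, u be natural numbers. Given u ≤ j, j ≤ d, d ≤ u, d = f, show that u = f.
Since u ≤ j and j ≤ d, u ≤ d. From d ≤ u, u = d. Since d = f, u = f.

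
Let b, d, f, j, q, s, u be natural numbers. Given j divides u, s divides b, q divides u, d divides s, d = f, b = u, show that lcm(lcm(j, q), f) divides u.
Because j divides u and q divides u, lcm(j, q) divides u. From b = u and s divides b, s divides u. Since d divides s, d divides u. Since d = f, f divides u. Since lcm(j, q) divides u, lcm(lcm(j, q), f) divides u.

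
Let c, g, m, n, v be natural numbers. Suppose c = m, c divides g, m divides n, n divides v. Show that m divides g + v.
c = m and c divides g, so m divides g. From m divides n and n divides v, m divides v. Since m divides g, m divides g + v.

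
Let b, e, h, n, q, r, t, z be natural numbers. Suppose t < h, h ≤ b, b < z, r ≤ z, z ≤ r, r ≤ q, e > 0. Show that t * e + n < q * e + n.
From t < h and h ≤ b, t < b. From r ≤ z and z ≤ r, r = z. Since r ≤ q, z ≤ q. Since b < z, b < q. Since t < b, t < q. Combining with e > 0, by multiplying by a positive, t * e < q * e. Then t * e + n < q * e + n.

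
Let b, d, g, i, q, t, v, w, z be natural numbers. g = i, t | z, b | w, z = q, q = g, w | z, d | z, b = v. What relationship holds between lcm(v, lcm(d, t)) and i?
lcm(v, lcm(d, t)) | i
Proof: z = q and q = g, thus z = g. b | w and w | z, so b | z. Since b = v, v | z. d | z and t | z, so lcm(d, t) | z. Since v | z, lcm(v, lcm(d, t)) | z. From z = g, lcm(v, lcm(d, t)) | g. Since g = i, lcm(v, lcm(d, t)) | i.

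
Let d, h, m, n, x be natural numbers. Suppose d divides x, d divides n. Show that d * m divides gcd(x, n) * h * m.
d divides x and d divides n, so d divides gcd(x, n). Then d divides gcd(x, n) * h. Then d * m divides gcd(x, n) * h * m.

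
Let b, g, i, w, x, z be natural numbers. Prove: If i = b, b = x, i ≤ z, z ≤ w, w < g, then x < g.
i = b and b = x, therefore i = x. Because z ≤ w and w < g, z < g. i ≤ z, so i < g. Since i = x, x < g.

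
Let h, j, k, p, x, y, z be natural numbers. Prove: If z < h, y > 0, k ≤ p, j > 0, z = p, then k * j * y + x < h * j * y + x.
z = p and z < h, hence p < h. Since k ≤ p, k < h. Since j > 0, by multiplying by a positive, k * j < h * j. Combined with y > 0, by multiplying by a positive, k * j * y < h * j * y. Then k * j * y + x < h * j * y + x.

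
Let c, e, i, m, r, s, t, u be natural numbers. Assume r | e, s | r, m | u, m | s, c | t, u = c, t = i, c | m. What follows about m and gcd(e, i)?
m | gcd(e, i)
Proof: m | s and s | r, therefore m | r. Since r | e, m | e. Since u = c and m | u, m | c. c | m, so c = m. Since c | t, m | t. Since t = i, m | i. Since m | e, m | gcd(e, i).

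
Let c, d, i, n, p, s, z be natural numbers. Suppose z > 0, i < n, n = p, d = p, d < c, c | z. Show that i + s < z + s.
n = p and i < n, hence i < p. From d = p and d < c, p < c. c | z and z > 0, so c ≤ z. Since p < c, p < z. Since i < p, i < z. Then i + s < z + s.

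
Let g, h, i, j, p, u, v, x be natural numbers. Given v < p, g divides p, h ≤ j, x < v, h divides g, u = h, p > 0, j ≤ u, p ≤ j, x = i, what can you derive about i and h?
i < h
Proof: u = h and j ≤ u, thus j ≤ h. Since h ≤ j, j = h. Since p ≤ j, p ≤ h. From h divides g and g divides p, h divides p. p > 0, so h ≤ p. Since p ≤ h, p = h. Since x = i and x < v, i < v. v < p, so i < p. p = h, so i < h.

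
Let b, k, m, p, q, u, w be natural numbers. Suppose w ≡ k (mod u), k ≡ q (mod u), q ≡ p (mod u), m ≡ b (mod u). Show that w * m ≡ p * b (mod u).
w ≡ k (mod u) and k ≡ q (mod u), hence w ≡ q (mod u). q ≡ p (mod u), so w ≡ p (mod u). Since m ≡ b (mod u), w * m ≡ p * b (mod u).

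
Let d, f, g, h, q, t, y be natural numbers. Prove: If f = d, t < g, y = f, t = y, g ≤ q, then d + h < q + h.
t = y and y = f, therefore t = f. f = d, so t = d. Since t < g and g ≤ q, t < q. Since t = d, d < q. Then d + h < q + h.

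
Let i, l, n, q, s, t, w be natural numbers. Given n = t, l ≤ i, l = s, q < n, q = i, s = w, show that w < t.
l = s and l ≤ i, so s ≤ i. Since n = t and q < n, q < t. q = i, so i < t. Since s ≤ i, s < t. s = w, so w < t.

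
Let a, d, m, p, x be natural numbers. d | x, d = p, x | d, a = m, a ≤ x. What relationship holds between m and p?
m ≤ p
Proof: Since x | d and d | x, x = d. Since d = p, x = p. a = m and a ≤ x, therefore m ≤ x. Since x = p, m ≤ p.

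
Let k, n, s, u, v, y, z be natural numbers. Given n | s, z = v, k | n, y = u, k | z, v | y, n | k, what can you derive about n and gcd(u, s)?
n | gcd(u, s)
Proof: k | n and n | k, therefore k = n. z = v and k | z, so k | v. y = u and v | y, hence v | u. Since k | v, k | u. k = n, so n | u. Since n | s, n | gcd(u, s).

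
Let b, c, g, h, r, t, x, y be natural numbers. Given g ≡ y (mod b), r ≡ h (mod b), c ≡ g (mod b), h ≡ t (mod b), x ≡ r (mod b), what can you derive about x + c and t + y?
x + c ≡ t + y (mod b)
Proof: x ≡ r (mod b) and r ≡ h (mod b), so x ≡ h (mod b). h ≡ t (mod b), so x ≡ t (mod b). c ≡ g (mod b) and g ≡ y (mod b), therefore c ≡ y (mod b). Combined with x ≡ t (mod b), by adding congruences, x + c ≡ t + y (mod b).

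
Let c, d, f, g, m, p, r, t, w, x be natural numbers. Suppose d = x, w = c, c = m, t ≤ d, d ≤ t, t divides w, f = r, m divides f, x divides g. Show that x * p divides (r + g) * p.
w = c and c = m, hence w = m. t ≤ d and d ≤ t, thus t = d. t divides w, so d divides w. Since w = m, d divides m. f = r and m divides f, so m divides r. Since d divides m, d divides r. d = x, so x divides r. Since x divides g, x divides r + g. Then x * p divides (r + g) * p.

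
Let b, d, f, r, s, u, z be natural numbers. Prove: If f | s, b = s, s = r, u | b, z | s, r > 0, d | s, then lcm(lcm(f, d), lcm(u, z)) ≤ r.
From f | s and d | s, lcm(f, d) | s. Since b = s and u | b, u | s. Since z | s, lcm(u, z) | s. Since lcm(f, d) | s, lcm(lcm(f, d), lcm(u, z)) | s. s = r, so lcm(lcm(f, d), lcm(u, z)) | r. r > 0, so lcm(lcm(f, d), lcm(u, z)) ≤ r.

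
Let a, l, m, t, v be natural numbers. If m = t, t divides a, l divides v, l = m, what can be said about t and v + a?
t divides v + a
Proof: l = m and m = t, therefore l = t. Since l divides v, t divides v. t divides a, so t divides v + a.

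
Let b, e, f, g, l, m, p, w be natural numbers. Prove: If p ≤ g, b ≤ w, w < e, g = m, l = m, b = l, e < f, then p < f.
g = m and p ≤ g, therefore p ≤ m. Since b = l and b ≤ w, l ≤ w. Since l = m, m ≤ w. Since p ≤ m, p ≤ w. From w < e and e < f, w < f. Since p ≤ w, p < f.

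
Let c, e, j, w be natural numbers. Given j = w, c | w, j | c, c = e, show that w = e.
From j = w and j | c, w | c. Since c | w, w = c. Since c = e, w = e.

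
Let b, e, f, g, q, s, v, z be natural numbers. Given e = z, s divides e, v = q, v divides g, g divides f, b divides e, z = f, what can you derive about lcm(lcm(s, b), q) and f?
lcm(lcm(s, b), q) divides f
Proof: From s divides e and b divides e, lcm(s, b) divides e. Since e = z, lcm(s, b) divides z. z = f, so lcm(s, b) divides f. From v = q and v divides g, q divides g. Since g divides f, q divides f. Since lcm(s, b) divides f, lcm(lcm(s, b), q) divides f.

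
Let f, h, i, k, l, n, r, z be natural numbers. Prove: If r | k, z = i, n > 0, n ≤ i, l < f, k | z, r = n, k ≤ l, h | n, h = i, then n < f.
Because h = i and h | n, i | n. Since n > 0, i ≤ n. Since n ≤ i, i = n. z = i and k | z, thus k | i. i = n, so k | n. From r = n and r | k, n | k. k | n, so k = n. k ≤ l and l < f, hence k < f. From k = n, n < f.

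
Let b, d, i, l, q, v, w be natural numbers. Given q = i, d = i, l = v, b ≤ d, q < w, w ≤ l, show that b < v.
d = i and b ≤ d, so b ≤ i. q < w and w ≤ l, therefore q < l. Since q = i, i < l. l = v, so i < v. b ≤ i, so b < v.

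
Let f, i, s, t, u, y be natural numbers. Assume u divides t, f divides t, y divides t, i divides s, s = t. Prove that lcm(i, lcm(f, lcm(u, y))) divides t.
From s = t and i divides s, i divides t. From u divides t and y divides t, lcm(u, y) divides t. f divides t, so lcm(f, lcm(u, y)) divides t. Since i divides t, lcm(i, lcm(f, lcm(u, y))) divides t.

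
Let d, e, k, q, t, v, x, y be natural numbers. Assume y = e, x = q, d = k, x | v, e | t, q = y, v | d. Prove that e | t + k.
x = q and q = y, therefore x = y. From x | v, y | v. Since v | d, y | d. y = e, so e | d. d = k, so e | k. Since e | t, e | t + k.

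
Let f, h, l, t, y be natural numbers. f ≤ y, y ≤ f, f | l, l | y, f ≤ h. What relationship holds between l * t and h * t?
l * t ≤ h * t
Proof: From y ≤ f and f ≤ y, y = f. l | y, so l | f. From f | l, f = l. f ≤ h, so l ≤ h. Then l * t ≤ h * t.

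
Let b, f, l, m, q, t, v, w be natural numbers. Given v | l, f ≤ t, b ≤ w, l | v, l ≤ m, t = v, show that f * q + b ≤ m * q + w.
t = v and f ≤ t, thus f ≤ v. Since l | v and v | l, l = v. l ≤ m, so v ≤ m. Since f ≤ v, f ≤ m. Then f * q ≤ m * q. Because b ≤ w, f * q + b ≤ m * q + w.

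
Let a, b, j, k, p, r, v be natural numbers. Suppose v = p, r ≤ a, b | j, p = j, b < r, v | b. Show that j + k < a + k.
v = p and p = j, thus v = j. v | b, so j | b. b | j, so b = j. Since b < r and r ≤ a, b < a. Since b = j, j < a. Then j + k < a + k.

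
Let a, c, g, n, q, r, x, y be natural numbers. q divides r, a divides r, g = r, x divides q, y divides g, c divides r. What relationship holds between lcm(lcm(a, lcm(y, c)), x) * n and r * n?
lcm(lcm(a, lcm(y, c)), x) * n divides r * n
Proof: Since g = r and y divides g, y divides r. c divides r, so lcm(y, c) divides r. Since a divides r, lcm(a, lcm(y, c)) divides r. Since x divides q and q divides r, x divides r. From lcm(a, lcm(y, c)) divides r, lcm(lcm(a, lcm(y, c)), x) divides r. Then lcm(lcm(a, lcm(y, c)), x) * n divides r * n.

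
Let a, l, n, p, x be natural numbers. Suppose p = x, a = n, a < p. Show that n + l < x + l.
Since p = x and a < p, a < x. Since a = n, n < x. Then n + l < x + l.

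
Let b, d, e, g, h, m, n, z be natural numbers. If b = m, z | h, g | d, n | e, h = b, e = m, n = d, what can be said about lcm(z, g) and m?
lcm(z, g) | m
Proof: h = b and b = m, so h = m. z | h, so z | m. n = d and n | e, so d | e. e = m, so d | m. Since g | d, g | m. Since z | m, lcm(z, g) | m.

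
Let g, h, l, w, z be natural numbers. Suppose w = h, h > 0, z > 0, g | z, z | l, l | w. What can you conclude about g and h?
g ≤ h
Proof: g | z and z > 0, so g ≤ z. z | l and l | w, so z | w. Since w = h, z | h. Since h > 0, z ≤ h. From g ≤ z, g ≤ h.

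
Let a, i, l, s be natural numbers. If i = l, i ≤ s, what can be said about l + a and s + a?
l + a ≤ s + a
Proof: i = l and i ≤ s, thus l ≤ s. Then l + a ≤ s + a.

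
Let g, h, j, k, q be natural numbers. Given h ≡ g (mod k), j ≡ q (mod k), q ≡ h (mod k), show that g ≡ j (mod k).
From j ≡ q (mod k) and q ≡ h (mod k), j ≡ h (mod k). Since h ≡ g (mod k), j ≡ g (mod k). Then g ≡ j (mod k).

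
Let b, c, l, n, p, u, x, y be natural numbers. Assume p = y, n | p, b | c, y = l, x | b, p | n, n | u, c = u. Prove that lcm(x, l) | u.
x | b and b | c, hence x | c. Since c = u, x | u. Since p = y and y = l, p = l. n | p and p | n, therefore n = p. n | u, so p | u. From p = l, l | u. From x | u, lcm(x, l) | u.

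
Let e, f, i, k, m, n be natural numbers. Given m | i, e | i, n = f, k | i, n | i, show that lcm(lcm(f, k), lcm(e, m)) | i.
Since n = f and n | i, f | i. k | i, so lcm(f, k) | i. Because e | i and m | i, lcm(e, m) | i. Since lcm(f, k) | i, lcm(lcm(f, k), lcm(e, m)) | i.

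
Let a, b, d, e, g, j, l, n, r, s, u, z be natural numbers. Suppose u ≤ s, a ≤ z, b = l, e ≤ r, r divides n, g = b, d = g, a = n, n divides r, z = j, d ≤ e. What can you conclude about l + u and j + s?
l + u ≤ j + s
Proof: d = g and g = b, hence d = b. Since b = l, d = l. Since d ≤ e, l ≤ e. Since e ≤ r, l ≤ r. From n divides r and r divides n, n = r. Since a = n, a = r. Because z = j and a ≤ z, a ≤ j. Since a = r, r ≤ j. l ≤ r, so l ≤ j. Since u ≤ s, l + u ≤ j + s.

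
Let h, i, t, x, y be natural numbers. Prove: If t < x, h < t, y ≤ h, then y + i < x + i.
h < t and t < x, therefore h < x. Since y ≤ h, y < x. Then y + i < x + i.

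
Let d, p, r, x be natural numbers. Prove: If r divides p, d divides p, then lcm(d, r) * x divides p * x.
Since d divides p and r divides p, lcm(d, r) divides p. Then lcm(d, r) * x divides p * x.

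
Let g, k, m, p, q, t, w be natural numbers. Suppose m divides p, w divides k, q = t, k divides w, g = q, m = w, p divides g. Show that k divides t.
Since w divides k and k divides w, w = k. m = w and m divides p, thus w divides p. Since p divides g, w divides g. Since g = q, w divides q. Since q = t, w divides t. w = k, so k divides t.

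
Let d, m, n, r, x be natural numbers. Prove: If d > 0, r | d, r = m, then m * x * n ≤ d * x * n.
r | d and d > 0, hence r ≤ d. Since r = m, m ≤ d. Then m * x ≤ d * x. Then m * x * n ≤ d * x * n.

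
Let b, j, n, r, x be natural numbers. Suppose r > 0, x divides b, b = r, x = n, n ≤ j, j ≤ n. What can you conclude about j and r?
j ≤ r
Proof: n ≤ j and j ≤ n, thus n = j. b = r and x divides b, therefore x divides r. x = n, so n divides r. From r > 0, n ≤ r. Since n = j, j ≤ r.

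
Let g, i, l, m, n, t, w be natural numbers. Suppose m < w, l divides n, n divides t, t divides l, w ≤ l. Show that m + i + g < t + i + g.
Because l divides n and n divides t, l divides t. Since t divides l, l = t. Since w ≤ l, w ≤ t. Since m < w, m < t. Then m + i < t + i. Then m + i + g < t + i + g.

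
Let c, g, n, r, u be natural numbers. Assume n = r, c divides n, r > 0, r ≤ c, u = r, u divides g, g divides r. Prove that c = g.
n = r and c divides n, therefore c divides r. Since r > 0, c ≤ r. Because r ≤ c, c = r. u = r and u divides g, hence r divides g. Because g divides r, r = g. c = r, so c = g.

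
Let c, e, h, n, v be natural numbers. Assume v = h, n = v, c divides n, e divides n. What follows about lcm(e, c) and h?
lcm(e, c) divides h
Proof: n = v and v = h, thus n = h. e divides n and c divides n, thus lcm(e, c) divides n. n = h, so lcm(e, c) divides h.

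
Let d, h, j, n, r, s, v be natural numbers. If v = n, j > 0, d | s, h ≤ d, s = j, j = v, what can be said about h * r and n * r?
h * r ≤ n * r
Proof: j = v and v = n, so j = n. Since s = j and d | s, d | j. Since j > 0, d ≤ j. Since j = n, d ≤ n. From h ≤ d, h ≤ n. Then h * r ≤ n * r.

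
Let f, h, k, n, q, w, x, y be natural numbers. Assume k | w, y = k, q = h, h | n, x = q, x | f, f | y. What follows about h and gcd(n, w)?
h | gcd(n, w)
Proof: From x = q and q = h, x = h. x | f and f | y, thus x | y. Since y = k, x | k. x = h, so h | k. k | w, so h | w. Since h | n, h | gcd(n, w).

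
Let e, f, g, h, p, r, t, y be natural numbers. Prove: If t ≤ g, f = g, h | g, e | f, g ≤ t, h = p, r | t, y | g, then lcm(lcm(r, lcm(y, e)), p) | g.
t ≤ g and g ≤ t, thus t = g. r | t, so r | g. Since f = g and e | f, e | g. y | g, so lcm(y, e) | g. Since r | g, lcm(r, lcm(y, e)) | g. h = p and h | g, so p | g. lcm(r, lcm(y, e)) | g, so lcm(lcm(r, lcm(y, e)), p) | g.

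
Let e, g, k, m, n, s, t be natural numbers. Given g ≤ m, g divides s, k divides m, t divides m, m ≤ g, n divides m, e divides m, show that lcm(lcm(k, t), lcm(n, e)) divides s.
k divides m and t divides m, so lcm(k, t) divides m. n divides m and e divides m, therefore lcm(n, e) divides m. Since lcm(k, t) divides m, lcm(lcm(k, t), lcm(n, e)) divides m. Because g ≤ m and m ≤ g, g = m. From g divides s, m divides s. lcm(lcm(k, t), lcm(n, e)) divides m, so lcm(lcm(k, t), lcm(n, e)) divides s.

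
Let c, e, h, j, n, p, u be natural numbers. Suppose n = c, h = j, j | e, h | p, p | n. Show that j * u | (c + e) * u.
Since h | p and p | n, h | n. n = c, so h | c. Since h = j, j | c. Since j | e, j | c + e. Then j * u | (c + e) * u.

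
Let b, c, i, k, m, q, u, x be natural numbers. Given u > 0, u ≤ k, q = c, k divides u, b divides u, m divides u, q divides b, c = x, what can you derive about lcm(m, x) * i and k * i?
lcm(m, x) * i ≤ k * i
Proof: From k divides u and u > 0, k ≤ u. Because u ≤ k, u = k. Since q divides b and b divides u, q divides u. Since q = c, c divides u. Since c = x, x divides u. Since m divides u, lcm(m, x) divides u. Since u > 0, lcm(m, x) ≤ u. Since u = k, lcm(m, x) ≤ k. By multiplying by a non-negative, lcm(m, x) * i ≤ k * i.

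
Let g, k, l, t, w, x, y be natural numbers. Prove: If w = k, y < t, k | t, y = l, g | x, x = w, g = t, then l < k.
Since x = w and w = k, x = k. g | x, so g | k. g = t, so t | k. k | t, so t = k. Since y = l and y < t, l < t. t = k, so l < k.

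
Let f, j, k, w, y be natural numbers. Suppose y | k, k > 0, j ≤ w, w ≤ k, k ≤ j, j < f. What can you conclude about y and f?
y < f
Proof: Because y | k and k > 0, y ≤ k. j ≤ w and w ≤ k, thus j ≤ k. k ≤ j, so j = k. j < f, so k < f. Since y ≤ k, y < f.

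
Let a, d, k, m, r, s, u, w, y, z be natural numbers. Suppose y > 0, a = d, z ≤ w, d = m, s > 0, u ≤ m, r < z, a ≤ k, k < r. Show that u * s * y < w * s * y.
Because a = d and d = m, a = m. a ≤ k, so m ≤ k. r < z and z ≤ w, therefore r < w. Since k < r, k < w. m ≤ k, so m < w. u ≤ m, so u < w. Since s > 0, u * s < w * s. Since y > 0, u * s * y < w * s * y.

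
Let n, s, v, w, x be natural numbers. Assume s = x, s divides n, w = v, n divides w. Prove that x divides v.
s = x and s divides n, hence x divides n. w = v and n divides w, therefore n divides v. Since x divides n, x divides v.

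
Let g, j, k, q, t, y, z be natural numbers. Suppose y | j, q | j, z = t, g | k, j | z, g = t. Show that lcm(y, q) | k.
Since y | j and q | j, lcm(y, q) | j. j | z, so lcm(y, q) | z. z = t, so lcm(y, q) | t. From g = t and g | k, t | k. lcm(y, q) | t, so lcm(y, q) | k.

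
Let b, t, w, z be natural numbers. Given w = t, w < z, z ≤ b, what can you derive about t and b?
t < b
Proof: w = t and w < z, hence t < z. From z ≤ b, t < b.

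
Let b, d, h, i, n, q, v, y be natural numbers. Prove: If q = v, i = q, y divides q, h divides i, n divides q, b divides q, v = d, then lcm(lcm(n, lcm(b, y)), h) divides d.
q = v and v = d, so q = d. b divides q and y divides q, hence lcm(b, y) divides q. Since n divides q, lcm(n, lcm(b, y)) divides q. i = q and h divides i, hence h divides q. Since lcm(n, lcm(b, y)) divides q, lcm(lcm(n, lcm(b, y)), h) divides q. q = d, so lcm(lcm(n, lcm(b, y)), h) divides d.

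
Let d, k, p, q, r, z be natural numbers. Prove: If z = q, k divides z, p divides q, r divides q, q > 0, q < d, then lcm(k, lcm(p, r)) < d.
z = q and k divides z, therefore k divides q. Since p divides q and r divides q, lcm(p, r) divides q. Because k divides q, lcm(k, lcm(p, r)) divides q. q > 0, so lcm(k, lcm(p, r)) ≤ q. Since q < d, lcm(k, lcm(p, r)) < d.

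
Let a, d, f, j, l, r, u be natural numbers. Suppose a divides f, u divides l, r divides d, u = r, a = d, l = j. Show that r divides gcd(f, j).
a = d and a divides f, so d divides f. Because r divides d, r divides f. u = r and u divides l, thus r divides l. Since l = j, r divides j. Since r divides f, r divides gcd(f, j).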